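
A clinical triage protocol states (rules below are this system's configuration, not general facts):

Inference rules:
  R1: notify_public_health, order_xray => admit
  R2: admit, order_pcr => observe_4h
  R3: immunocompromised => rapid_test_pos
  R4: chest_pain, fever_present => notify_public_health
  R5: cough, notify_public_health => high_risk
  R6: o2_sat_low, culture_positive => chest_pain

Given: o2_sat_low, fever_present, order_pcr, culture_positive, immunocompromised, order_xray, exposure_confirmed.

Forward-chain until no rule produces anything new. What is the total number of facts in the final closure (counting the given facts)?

[1] R3 [immunocompromised => rapid_test_pos]; R6 [o2_sat_low, culture_positive => chest_pain]. ⇒ new: rapid_test_pos, chest_pain.
[2] R4 [chest_pain, fever_present => notify_public_health]. ⇒ new: notify_public_health.
[3] R1 [notify_public_health, order_xray => admit]. ⇒ new: admit.
[4] R2 [admit, order_pcr => observe_4h]. ⇒ new: observe_4h.
Closure: {admit, chest_pain, culture_positive, exposure_confirmed, fever_present, immunocompromised, notify_public_health, o2_sat_low, observe_4h, order_pcr, order_xray, rapid_test_pos} — 12 facts.

12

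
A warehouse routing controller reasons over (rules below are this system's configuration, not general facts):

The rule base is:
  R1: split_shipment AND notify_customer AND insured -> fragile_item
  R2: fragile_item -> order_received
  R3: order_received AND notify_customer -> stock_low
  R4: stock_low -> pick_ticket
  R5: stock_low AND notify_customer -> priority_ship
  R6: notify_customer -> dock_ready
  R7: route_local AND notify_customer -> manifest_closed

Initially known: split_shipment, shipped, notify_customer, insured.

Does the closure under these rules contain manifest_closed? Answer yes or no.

no

Round 1 fires R1, R6, giving fragile_item, dock_ready.
Round 2 fires R2, giving order_received.
Round 3 fires R3, giving stock_low.
Round 4 fires R4, R5, giving pick_ticket, priority_ship.
Fixed point reached. manifest_closed is concluded only by R7; R7 needs route_local (never derived).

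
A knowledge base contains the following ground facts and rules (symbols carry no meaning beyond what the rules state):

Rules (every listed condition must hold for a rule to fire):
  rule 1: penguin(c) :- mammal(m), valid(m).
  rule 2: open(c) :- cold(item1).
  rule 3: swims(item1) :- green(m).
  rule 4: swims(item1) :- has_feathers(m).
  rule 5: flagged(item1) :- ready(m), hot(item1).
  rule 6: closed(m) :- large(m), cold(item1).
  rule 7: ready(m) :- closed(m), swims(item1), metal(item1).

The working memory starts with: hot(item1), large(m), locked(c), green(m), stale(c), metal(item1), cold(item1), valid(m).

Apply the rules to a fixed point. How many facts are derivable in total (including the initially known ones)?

13

Round 1 — rule 2, rule 3, rule 6, derive open(c), swims(item1), closed(m).
Round 2 — rule 7, derive ready(m).
Round 3 — rule 5, derive flagged(item1).
Closure: {closed(m), cold(item1), flagged(item1), green(m), hot(item1), large(m), locked(c), metal(item1), open(c), ready(m), stale(c), swims(item1), valid(m)} — 13 facts.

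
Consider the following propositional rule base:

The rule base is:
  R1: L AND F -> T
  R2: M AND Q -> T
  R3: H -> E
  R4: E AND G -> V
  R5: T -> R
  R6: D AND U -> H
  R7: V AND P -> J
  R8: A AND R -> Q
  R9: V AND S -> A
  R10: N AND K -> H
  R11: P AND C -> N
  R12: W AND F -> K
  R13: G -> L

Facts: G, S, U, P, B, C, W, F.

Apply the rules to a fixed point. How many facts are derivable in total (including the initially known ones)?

19

Round 1 — R11, R12, R13, derive N, K, L.
Round 2 — R1, R10, derive T, H.
Round 3 — R3, R5, derive E, R.
Round 4 — R4, derive V.
Round 5 — R7, R9, derive J, A.
Round 6 — R8, derive Q.
Closure: {A, B, C, E, F, G, H, J, K, L, N, P, Q, R, S, T, U, V, W} — 19 facts.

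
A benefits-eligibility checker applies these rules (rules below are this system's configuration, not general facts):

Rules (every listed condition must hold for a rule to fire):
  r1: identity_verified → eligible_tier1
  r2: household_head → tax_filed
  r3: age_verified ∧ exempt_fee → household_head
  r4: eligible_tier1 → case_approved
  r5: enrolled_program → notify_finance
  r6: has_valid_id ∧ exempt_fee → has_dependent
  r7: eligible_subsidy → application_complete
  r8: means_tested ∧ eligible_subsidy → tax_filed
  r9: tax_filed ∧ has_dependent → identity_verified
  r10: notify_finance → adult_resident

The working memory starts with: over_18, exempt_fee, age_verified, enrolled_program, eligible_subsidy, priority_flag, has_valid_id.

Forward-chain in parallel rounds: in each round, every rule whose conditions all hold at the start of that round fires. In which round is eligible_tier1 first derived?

Round 1 — r3, r5, r6, r7, derive household_head, notify_finance, has_dependent, application_complete.
Round 2 — r2, r10, derive tax_filed, adult_resident.
Round 3 — r9, derive identity_verified.
Round 4 — r1, derive eligible_tier1.
eligible_tier1 first appears in round 4.

4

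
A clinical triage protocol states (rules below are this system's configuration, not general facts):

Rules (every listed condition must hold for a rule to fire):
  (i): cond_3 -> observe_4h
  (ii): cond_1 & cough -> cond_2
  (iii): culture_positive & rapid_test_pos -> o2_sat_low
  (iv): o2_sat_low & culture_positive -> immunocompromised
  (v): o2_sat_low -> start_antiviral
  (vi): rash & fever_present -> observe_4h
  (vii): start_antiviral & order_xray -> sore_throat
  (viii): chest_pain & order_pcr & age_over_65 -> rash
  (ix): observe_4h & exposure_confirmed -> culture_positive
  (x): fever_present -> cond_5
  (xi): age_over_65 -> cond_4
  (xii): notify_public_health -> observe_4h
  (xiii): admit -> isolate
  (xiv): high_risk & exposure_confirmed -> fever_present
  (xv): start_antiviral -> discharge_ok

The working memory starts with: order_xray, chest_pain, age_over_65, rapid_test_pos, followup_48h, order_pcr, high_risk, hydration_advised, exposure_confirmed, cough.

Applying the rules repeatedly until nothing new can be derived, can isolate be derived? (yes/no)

Round 1: (viii) [chest_pain & order_pcr & age_over_65 -> rash]; (xi) [age_over_65 -> cond_4]; (xiv) [high_risk & exposure_confirmed -> fever_present]. Adds rash, cond_4, fever_present.
Round 2: (vi) [rash & fever_present -> observe_4h]; (x) [fever_present -> cond_5]. Adds observe_4h, cond_5.
Round 3: (ix) [observe_4h & exposure_confirmed -> culture_positive]. Adds culture_positive.
Round 4: (iii) [culture_positive & rapid_test_pos -> o2_sat_low]. Adds o2_sat_low.
Round 5: (iv) [o2_sat_low & culture_positive -> immunocompromised]; (v) [o2_sat_low -> start_antiviral]. Adds immunocompromised, start_antiviral.
Round 6: (vii) [start_antiviral & order_xray -> sore_throat]; (xv) [start_antiviral -> discharge_ok]. Adds sore_throat, discharge_ok.
Fixed point reached. isolate is concluded only by (xiii); (xiii) needs admit (never derived).

no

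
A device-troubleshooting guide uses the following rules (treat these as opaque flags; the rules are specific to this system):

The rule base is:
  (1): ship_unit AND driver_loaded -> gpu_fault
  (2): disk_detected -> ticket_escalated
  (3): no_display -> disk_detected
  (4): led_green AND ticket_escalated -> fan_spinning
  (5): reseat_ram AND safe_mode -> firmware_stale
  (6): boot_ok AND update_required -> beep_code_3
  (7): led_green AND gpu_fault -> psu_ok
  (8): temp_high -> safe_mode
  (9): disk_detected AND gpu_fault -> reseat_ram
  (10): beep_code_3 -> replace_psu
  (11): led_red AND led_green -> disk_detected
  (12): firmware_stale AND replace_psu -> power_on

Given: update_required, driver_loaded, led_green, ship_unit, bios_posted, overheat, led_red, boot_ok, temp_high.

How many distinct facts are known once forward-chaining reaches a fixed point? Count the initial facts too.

20

Round 1 fires (1), (6), (8), (11), giving gpu_fault, beep_code_3, safe_mode, disk_detected.
Round 2 fires (2), (7), (9), (10), giving ticket_escalated, psu_ok, reseat_ram, replace_psu.
Round 3 fires (4), (5), giving fan_spinning, firmware_stale.
Round 4 fires (12), giving power_on.
Closure: {beep_code_3, bios_posted, boot_ok, disk_detected, driver_loaded, fan_spinning, firmware_stale, gpu_fault, led_green, led_red, overheat, power_on, psu_ok, replace_psu, reseat_ram, safe_mode, ship_unit, temp_high, ticket_escalated, update_required} — 20 facts.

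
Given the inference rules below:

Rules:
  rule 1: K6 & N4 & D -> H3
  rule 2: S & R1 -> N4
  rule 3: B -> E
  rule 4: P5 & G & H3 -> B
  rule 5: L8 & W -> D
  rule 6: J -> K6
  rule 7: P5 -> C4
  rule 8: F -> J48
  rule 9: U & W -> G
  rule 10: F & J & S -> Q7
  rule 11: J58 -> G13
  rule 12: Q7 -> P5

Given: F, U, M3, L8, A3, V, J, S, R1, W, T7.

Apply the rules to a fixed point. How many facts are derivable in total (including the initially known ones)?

Round 1: rule 2 [S & R1 -> N4]; rule 5 [L8 & W -> D]; rule 6 [J -> K6]; rule 8 [F -> J48]; rule 9 [U & W -> G]; rule 10 [F & J & S -> Q7]. Adds N4, D, K6, J48, G, Q7.
Round 2: rule 1 [K6 & N4 & D -> H3]; rule 12 [Q7 -> P5]. Adds H3, P5.
Round 3: rule 4 [P5 & G & H3 -> B]; rule 7 [P5 -> C4]. Adds B, C4.
Round 4: rule 3 [B -> E]. Adds E.
Closure: {A3, B, C4, D, E, F, G, H3, J, J48, K6, L8, M3, N4, P5, Q7, R1, S, T7, U, V, W} — 22 facts.

22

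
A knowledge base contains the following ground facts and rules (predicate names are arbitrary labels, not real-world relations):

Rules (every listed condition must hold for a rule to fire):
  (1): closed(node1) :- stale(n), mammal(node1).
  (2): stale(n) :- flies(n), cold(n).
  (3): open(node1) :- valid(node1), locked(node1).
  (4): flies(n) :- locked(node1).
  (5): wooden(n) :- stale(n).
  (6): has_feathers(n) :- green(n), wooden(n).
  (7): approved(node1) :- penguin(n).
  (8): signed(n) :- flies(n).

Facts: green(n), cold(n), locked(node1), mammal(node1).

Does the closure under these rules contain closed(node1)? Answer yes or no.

Round 1 — (4), derive flies(n).
Round 2 — (2), (8), derive stale(n), signed(n).
Round 3 — (1), (5), derive closed(node1), wooden(n).
Round 4 — (6), derive has_feathers(n).
closed(node1) appears in round 3, so it is derivable.

yes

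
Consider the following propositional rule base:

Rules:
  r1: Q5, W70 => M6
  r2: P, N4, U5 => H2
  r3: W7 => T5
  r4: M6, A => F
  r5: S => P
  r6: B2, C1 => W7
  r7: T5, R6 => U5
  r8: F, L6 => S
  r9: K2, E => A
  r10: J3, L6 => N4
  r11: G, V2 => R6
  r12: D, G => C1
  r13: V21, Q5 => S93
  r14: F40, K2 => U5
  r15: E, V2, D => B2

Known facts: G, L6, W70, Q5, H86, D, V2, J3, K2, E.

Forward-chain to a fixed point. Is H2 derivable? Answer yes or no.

Round 1: r1 [Q5, W70 => M6]; r9 [K2, E => A]; r10 [J3, L6 => N4]; r11 [G, V2 => R6]; r12 [D, G => C1]; r15 [E, V2, D => B2]. New: M6, A, N4, R6, C1, B2.
Round 2: r4 [M6, A => F]; r6 [B2, C1 => W7]. New: F, W7.
Round 3: r3 [W7 => T5]; r8 [F, L6 => S]. New: T5, S.
Round 4: r5 [S => P]; r7 [T5, R6 => U5]. New: P, U5.
Round 5: r2 [P, N4, U5 => H2]. New: H2.
H2 appears in round 5, so it is derivable.

yes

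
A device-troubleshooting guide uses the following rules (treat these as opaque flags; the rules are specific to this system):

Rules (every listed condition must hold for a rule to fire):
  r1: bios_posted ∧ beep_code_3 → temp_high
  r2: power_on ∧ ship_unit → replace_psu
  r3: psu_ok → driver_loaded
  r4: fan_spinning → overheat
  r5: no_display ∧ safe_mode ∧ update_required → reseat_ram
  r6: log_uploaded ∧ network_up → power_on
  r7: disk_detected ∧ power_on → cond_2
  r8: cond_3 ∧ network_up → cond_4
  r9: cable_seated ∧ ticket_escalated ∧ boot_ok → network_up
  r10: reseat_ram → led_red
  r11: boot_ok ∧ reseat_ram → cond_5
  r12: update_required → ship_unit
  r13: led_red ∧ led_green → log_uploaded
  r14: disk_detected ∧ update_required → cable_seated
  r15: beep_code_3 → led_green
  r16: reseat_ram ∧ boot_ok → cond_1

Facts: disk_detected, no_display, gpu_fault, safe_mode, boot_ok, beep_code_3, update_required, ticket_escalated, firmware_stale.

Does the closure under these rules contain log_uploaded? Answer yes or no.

yes

Round 1 fires r5, r12, r14, r15, giving reseat_ram, ship_unit, cable_seated, led_green.
Round 2 fires r9, r10, r11, r16, giving network_up, led_red, cond_5, cond_1.
Round 3 fires r13, giving log_uploaded.
Round 4 fires r6, giving power_on.
Round 5 fires r2, r7, giving replace_psu, cond_2.
log_uploaded appears in round 3, so it is derivable.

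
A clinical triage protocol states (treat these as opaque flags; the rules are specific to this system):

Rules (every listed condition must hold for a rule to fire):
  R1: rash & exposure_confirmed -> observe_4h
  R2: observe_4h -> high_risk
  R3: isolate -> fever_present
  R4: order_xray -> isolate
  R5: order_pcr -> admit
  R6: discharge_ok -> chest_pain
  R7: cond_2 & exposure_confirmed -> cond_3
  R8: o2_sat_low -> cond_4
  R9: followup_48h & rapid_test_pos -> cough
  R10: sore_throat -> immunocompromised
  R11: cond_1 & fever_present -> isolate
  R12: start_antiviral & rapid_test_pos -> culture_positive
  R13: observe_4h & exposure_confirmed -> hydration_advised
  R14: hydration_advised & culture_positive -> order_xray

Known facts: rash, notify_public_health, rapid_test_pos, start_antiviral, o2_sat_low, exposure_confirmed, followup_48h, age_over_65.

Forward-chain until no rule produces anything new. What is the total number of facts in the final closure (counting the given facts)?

Round 1: R1 [rash & exposure_confirmed -> observe_4h]; R8 [o2_sat_low -> cond_4]; R9 [followup_48h & rapid_test_pos -> cough]; R12 [start_antiviral & rapid_test_pos -> culture_positive]. New: observe_4h, cond_4, cough, culture_positive.
Round 2: R2 [observe_4h -> high_risk]; R13 [observe_4h & exposure_confirmed -> hydration_advised]. New: high_risk, hydration_advised.
Round 3: R14 [hydration_advised & culture_positive -> order_xray]. New: order_xray.
Round 4: R4 [order_xray -> isolate]. New: isolate.
Round 5: R3 [isolate -> fever_present]. New: fever_present.
Closure: {age_over_65, cond_4, cough, culture_positive, exposure_confirmed, fever_present, followup_48h, high_risk, hydration_advised, isolate, notify_public_health, o2_sat_low, observe_4h, order_xray, rapid_test_pos, rash, start_antiviral} — 17 facts.

17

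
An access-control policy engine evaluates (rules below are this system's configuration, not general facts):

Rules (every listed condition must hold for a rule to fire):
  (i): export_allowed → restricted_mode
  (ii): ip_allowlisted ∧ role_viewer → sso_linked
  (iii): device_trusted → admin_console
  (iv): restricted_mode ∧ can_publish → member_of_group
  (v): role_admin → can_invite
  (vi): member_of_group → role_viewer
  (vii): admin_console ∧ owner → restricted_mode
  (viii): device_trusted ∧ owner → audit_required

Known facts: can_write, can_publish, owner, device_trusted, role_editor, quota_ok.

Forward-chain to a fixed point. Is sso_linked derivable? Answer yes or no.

Round 1 fires (iii), (viii), giving admin_console, audit_required.
Round 2 fires (vii), giving restricted_mode.
Round 3 fires (iv), giving member_of_group.
Round 4 fires (vi), giving role_viewer.
Fixed point reached. sso_linked is concluded only by (ii); (ii) needs ip_allowlisted (never derived).

no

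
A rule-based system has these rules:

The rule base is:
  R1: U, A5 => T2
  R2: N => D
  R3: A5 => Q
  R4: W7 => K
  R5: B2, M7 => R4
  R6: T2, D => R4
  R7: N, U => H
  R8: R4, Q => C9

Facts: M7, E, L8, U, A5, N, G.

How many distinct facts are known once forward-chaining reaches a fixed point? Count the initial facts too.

Round 1 fires R1, R2, R3, R7, giving T2, D, Q, H.
Round 2 fires R6, giving R4.
Round 3 fires R8, giving C9.
Closure: {A5, C9, D, E, G, H, L8, M7, N, Q, R4, T2, U} — 13 facts.

13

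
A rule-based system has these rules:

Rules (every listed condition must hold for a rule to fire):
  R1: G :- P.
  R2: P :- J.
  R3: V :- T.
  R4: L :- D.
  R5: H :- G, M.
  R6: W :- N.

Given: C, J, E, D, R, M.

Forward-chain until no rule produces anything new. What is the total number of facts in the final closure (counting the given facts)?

[1] R2 [P :- J.]; R4 [L :- D.]. ⇒ new: P, L.
[2] R1 [G :- P.]. ⇒ new: G.
[3] R5 [H :- G, M.]. ⇒ new: H.
Closure: {C, D, E, G, H, J, L, M, P, R} — 10 facts.

10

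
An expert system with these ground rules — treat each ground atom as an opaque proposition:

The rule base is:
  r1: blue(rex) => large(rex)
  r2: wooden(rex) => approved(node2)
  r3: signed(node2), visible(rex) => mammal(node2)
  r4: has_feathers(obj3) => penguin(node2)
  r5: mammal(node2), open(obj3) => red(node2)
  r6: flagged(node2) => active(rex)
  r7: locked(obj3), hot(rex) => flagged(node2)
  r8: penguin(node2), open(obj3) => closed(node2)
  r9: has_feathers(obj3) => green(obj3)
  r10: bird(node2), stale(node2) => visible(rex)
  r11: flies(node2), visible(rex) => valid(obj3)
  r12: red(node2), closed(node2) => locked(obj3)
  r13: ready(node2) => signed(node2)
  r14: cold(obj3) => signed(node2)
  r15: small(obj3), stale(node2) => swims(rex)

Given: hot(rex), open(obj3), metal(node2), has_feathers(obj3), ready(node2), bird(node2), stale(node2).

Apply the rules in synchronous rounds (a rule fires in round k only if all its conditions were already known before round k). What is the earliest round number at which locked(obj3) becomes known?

Round 1: r4 [has_feathers(obj3) => penguin(node2)]; r9 [has_feathers(obj3) => green(obj3)]; r10 [bird(node2), stale(node2) => visible(rex)]; r13 [ready(node2) => signed(node2)]. New: penguin(node2), green(obj3), visible(rex), signed(node2).
Round 2: r3 [signed(node2), visible(rex) => mammal(node2)]; r8 [penguin(node2), open(obj3) => closed(node2)]. New: mammal(node2), closed(node2).
Round 3: r5 [mammal(node2), open(obj3) => red(node2)]. New: red(node2).
Round 4: r12 [red(node2), closed(node2) => locked(obj3)]. New: locked(obj3).
locked(obj3) first appears in round 4.

4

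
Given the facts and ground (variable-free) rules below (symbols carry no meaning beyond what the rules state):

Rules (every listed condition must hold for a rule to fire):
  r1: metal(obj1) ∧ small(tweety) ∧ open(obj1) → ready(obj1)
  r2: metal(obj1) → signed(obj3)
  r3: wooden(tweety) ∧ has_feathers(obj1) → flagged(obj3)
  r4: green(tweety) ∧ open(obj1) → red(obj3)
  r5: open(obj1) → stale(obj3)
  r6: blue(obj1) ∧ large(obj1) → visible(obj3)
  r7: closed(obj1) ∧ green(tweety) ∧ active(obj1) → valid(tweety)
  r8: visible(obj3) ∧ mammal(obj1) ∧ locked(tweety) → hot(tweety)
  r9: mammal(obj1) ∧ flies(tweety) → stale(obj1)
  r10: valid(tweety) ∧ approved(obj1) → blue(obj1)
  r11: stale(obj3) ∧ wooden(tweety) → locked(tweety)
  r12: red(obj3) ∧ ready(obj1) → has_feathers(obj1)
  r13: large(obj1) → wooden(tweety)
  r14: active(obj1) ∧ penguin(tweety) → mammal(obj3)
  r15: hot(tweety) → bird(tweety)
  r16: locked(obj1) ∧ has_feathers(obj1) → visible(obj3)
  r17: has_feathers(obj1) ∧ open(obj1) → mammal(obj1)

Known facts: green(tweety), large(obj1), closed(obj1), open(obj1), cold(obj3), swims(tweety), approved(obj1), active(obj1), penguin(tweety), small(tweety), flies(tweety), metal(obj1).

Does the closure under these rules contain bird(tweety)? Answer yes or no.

yes

Round 1 fires r1, r2, r4, r5, r7, r13, r14, giving ready(obj1), signed(obj3), red(obj3), stale(obj3), valid(tweety), wooden(tweety), mammal(obj3).
Round 2 fires r10, r11, r12, giving blue(obj1), locked(tweety), has_feathers(obj1).
Round 3 fires r3, r6, r17, giving flagged(obj3), visible(obj3), mammal(obj1).
Round 4 fires r8, r9, giving hot(tweety), stale(obj1).
Round 5 fires r15, giving bird(tweety).
bird(tweety) appears in round 5, so it is derivable.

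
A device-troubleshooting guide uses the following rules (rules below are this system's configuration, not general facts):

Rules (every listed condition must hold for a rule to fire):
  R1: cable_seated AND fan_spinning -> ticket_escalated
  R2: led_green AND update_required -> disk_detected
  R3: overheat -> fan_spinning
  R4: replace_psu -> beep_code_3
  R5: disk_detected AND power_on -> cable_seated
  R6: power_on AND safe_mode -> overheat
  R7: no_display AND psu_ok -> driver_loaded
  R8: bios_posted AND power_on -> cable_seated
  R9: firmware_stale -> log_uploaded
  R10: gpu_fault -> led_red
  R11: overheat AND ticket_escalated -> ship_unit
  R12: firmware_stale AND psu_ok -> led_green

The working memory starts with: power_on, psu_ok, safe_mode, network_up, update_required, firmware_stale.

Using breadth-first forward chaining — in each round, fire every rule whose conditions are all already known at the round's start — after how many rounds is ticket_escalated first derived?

4

Round 1 — R6, R9, R12, derive overheat, log_uploaded, led_green.
Round 2 — R2, R3, derive disk_detected, fan_spinning.
Round 3 — R5, derive cable_seated.
Round 4 — R1, derive ticket_escalated.
ticket_escalated first appears in round 4.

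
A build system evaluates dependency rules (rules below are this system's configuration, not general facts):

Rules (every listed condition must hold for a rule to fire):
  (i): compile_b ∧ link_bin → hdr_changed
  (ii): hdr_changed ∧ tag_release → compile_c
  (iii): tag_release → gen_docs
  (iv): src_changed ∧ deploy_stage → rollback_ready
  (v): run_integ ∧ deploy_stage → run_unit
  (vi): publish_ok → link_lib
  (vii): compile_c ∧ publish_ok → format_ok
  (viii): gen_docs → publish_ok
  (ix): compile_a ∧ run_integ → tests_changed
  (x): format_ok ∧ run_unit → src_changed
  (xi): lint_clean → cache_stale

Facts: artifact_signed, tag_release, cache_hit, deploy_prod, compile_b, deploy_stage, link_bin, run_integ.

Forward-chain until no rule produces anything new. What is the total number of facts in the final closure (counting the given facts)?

17

Round 1: (i) [compile_b ∧ link_bin → hdr_changed]; (iii) [tag_release → gen_docs]; (v) [run_integ ∧ deploy_stage → run_unit]. Adds hdr_changed, gen_docs, run_unit.
Round 2: (ii) [hdr_changed ∧ tag_release → compile_c]; (viii) [gen_docs → publish_ok]. Adds compile_c, publish_ok.
Round 3: (vi) [publish_ok → link_lib]; (vii) [compile_c ∧ publish_ok → format_ok]. Adds link_lib, format_ok.
Round 4: (x) [format_ok ∧ run_unit → src_changed]. Adds src_changed.
Round 5: (iv) [src_changed ∧ deploy_stage → rollback_ready]. Adds rollback_ready.
Closure: {artifact_signed, cache_hit, compile_b, compile_c, deploy_prod, deploy_stage, format_ok, gen_docs, hdr_changed, link_bin, link_lib, publish_ok, rollback_ready, run_integ, run_unit, src_changed, tag_release} — 17 facts.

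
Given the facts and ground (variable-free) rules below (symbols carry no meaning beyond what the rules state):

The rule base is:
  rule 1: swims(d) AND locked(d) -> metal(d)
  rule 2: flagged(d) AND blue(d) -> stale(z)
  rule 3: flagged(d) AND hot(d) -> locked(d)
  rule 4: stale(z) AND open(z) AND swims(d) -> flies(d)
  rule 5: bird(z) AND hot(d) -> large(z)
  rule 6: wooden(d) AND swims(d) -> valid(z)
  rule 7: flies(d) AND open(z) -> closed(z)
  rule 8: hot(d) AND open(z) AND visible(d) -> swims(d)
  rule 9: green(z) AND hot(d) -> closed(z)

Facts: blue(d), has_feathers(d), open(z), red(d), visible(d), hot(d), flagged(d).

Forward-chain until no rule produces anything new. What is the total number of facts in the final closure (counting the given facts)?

13

[1] rule 2 [flagged(d) AND blue(d) -> stale(z)]; rule 3 [flagged(d) AND hot(d) -> locked(d)]; rule 8 [hot(d) AND open(z) AND visible(d) -> swims(d)]. ⇒ new: stale(z), locked(d), swims(d).
[2] rule 1 [swims(d) AND locked(d) -> metal(d)]; rule 4 [stale(z) AND open(z) AND swims(d) -> flies(d)]. ⇒ new: metal(d), flies(d).
[3] rule 7 [flies(d) AND open(z) -> closed(z)]. ⇒ new: closed(z).
Closure: {blue(d), closed(z), flagged(d), flies(d), has_feathers(d), hot(d), locked(d), metal(d), open(z), red(d), stale(z), swims(d), visible(d)} — 13 facts.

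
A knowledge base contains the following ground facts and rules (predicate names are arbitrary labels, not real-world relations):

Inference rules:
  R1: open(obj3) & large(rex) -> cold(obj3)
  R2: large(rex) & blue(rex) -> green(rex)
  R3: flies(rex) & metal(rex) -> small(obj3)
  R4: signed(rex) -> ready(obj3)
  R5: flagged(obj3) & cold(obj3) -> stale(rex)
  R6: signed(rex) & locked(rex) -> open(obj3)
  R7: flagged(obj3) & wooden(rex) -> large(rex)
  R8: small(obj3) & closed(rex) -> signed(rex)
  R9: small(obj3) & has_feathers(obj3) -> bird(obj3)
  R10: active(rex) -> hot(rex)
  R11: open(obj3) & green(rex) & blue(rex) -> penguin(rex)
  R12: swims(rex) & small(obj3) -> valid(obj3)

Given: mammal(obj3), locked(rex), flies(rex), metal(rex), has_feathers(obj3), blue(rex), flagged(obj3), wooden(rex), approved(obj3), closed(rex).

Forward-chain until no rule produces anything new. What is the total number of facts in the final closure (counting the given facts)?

20

Round 1 — R3, R7, derive small(obj3), large(rex).
Round 2 — R2, R8, R9, derive green(rex), signed(rex), bird(obj3).
Round 3 — R4, R6, derive ready(obj3), open(obj3).
Round 4 — R1, R11, derive cold(obj3), penguin(rex).
Round 5 — R5, derive stale(rex).
Closure: {approved(obj3), bird(obj3), blue(rex), closed(rex), cold(obj3), flagged(obj3), flies(rex), green(rex), has_feathers(obj3), large(rex), locked(rex), mammal(obj3), metal(rex), open(obj3), penguin(rex), ready(obj3), signed(rex), small(obj3), stale(rex), wooden(rex)} — 20 facts.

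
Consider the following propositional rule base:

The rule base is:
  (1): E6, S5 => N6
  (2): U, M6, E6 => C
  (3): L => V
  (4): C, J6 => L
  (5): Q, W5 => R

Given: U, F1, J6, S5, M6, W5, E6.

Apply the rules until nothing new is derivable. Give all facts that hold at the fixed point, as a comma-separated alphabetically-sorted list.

Round 1 — (1), (2), derive N6, C.
Round 2 — (4), derive L.
Round 3 — (3), derive V.

C, E6, F1, J6, L, M6, N6, S5, U, V, W5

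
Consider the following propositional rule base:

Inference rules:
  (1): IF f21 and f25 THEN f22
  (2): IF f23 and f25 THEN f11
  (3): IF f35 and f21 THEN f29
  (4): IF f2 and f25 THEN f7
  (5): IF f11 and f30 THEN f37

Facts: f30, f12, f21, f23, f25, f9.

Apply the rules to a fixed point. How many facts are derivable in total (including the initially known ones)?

Round 1 — (1), (2), derive f22, f11.
Round 2 — (5), derive f37.
Closure: {f11, f12, f21, f22, f23, f25, f30, f37, f9} — 9 facts.

9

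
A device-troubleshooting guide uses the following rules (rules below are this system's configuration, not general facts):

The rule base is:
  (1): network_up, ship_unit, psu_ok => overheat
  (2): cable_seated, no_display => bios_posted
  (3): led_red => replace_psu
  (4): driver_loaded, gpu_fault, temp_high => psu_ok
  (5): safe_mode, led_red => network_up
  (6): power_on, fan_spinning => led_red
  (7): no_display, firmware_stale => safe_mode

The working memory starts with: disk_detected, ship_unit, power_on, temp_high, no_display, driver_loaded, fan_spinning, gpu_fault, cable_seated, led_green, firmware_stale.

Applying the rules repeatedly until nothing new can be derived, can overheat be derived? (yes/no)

yes

Round 1: (2) [cable_seated, no_display => bios_posted]; (4) [driver_loaded, gpu_fault, temp_high => psu_ok]; (6) [power_on, fan_spinning => led_red]; (7) [no_display, firmware_stale => safe_mode]. Adds bios_posted, psu_ok, led_red, safe_mode.
Round 2: (3) [led_red => replace_psu]; (5) [safe_mode, led_red => network_up]. Adds replace_psu, network_up.
Round 3: (1) [network_up, ship_unit, psu_ok => overheat]. Adds overheat.
overheat appears in round 3, so it is derivable.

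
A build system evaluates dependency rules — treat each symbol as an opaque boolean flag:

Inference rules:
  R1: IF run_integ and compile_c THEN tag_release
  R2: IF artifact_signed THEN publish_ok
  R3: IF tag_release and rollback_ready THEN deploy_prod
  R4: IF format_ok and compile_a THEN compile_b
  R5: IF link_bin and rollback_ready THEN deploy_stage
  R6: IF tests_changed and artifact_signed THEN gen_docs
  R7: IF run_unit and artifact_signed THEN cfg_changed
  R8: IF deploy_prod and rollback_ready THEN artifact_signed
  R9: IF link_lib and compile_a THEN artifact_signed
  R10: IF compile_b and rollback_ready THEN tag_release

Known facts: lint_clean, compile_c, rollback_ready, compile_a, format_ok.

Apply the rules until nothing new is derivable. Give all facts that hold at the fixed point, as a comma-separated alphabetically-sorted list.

artifact_signed, compile_a, compile_b, compile_c, deploy_prod, format_ok, lint_clean, publish_ok, rollback_ready, tag_release

Round 1: R4 [IF format_ok and compile_a THEN compile_b]. Adds compile_b.
Round 2: R10 [IF compile_b and rollback_ready THEN tag_release]. Adds tag_release.
Round 3: R3 [IF tag_release and rollback_ready THEN deploy_prod]. Adds deploy_prod.
Round 4: R8 [IF deploy_prod and rollback_ready THEN artifact_signed]. Adds artifact_signed.
Round 5: R2 [IF artifact_signed THEN publish_ok]. Adds publish_ok.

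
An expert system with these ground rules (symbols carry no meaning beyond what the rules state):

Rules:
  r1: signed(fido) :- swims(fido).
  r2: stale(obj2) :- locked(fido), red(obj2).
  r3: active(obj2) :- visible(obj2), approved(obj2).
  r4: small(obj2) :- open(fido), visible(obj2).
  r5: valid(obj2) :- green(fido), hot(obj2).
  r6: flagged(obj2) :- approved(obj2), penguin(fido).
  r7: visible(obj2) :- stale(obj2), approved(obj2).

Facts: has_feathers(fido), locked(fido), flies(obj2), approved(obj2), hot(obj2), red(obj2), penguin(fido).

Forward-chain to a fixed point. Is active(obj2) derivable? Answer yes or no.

Round 1: r2 [stale(obj2) :- locked(fido), red(obj2).]; r6 [flagged(obj2) :- approved(obj2), penguin(fido).]. New: stale(obj2), flagged(obj2).
Round 2: r7 [visible(obj2) :- stale(obj2), approved(obj2).]. New: visible(obj2).
Round 3: r3 [active(obj2) :- visible(obj2), approved(obj2).]. New: active(obj2).
active(obj2) appears in round 3, so it is derivable.

yes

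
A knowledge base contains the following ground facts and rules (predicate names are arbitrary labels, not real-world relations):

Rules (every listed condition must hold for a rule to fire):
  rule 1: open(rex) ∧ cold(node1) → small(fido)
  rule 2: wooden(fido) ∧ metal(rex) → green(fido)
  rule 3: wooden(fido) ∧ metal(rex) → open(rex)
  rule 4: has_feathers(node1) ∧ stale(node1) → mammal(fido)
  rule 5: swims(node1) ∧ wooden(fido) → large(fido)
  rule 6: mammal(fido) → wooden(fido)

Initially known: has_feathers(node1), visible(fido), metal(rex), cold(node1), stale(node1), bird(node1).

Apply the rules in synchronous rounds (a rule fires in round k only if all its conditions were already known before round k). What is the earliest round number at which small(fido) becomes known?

4

Round 1 fires rule 4, giving mammal(fido).
Round 2 fires rule 6, giving wooden(fido).
Round 3 fires rule 2, rule 3, giving green(fido), open(rex).
Round 4 fires rule 1, giving small(fido).
small(fido) first appears in round 4.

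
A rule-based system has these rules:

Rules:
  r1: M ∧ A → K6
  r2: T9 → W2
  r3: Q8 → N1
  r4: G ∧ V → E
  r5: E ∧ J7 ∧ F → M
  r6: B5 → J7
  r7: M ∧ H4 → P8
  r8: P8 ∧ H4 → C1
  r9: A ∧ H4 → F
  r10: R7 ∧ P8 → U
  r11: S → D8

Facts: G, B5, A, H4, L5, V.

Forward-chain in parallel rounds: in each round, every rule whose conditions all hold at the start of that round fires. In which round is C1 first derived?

4

[1] r4 [G ∧ V → E]; r6 [B5 → J7]; r9 [A ∧ H4 → F]. ⇒ new: E, J7, F.
[2] r5 [E ∧ J7 ∧ F → M]. ⇒ new: M.
[3] r1 [M ∧ A → K6]; r7 [M ∧ H4 → P8]. ⇒ new: K6, P8.
[4] r8 [P8 ∧ H4 → C1]. ⇒ new: C1.
C1 first appears in round 4.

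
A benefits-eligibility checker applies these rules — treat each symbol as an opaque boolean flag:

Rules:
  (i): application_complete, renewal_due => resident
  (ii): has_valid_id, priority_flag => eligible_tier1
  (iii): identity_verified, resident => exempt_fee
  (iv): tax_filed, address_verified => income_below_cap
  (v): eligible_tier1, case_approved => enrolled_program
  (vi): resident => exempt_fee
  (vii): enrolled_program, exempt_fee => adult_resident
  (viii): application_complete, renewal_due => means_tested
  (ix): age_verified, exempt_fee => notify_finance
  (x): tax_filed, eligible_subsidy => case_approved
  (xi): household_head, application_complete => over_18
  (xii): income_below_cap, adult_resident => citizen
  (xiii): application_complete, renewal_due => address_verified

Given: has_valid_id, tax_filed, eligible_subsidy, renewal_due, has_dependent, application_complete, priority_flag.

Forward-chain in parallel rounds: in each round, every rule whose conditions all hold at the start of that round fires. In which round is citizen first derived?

Round 1 — (i), (ii), (viii), (x), (xiii), derive resident, eligible_tier1, means_tested, case_approved, address_verified.
Round 2 — (iv), (v), (vi), derive income_below_cap, enrolled_program, exempt_fee.
Round 3 — (vii), derive adult_resident.
Round 4 — (xii), derive citizen.
citizen first appears in round 4.

4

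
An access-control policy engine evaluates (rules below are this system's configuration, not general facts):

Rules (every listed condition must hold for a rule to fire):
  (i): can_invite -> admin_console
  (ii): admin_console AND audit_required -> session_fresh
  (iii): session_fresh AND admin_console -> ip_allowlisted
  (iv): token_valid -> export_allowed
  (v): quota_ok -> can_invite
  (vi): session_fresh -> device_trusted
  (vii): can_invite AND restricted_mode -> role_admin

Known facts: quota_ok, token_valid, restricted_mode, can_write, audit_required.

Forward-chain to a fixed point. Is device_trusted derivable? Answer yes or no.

yes

[1] (iv) [token_valid -> export_allowed]; (v) [quota_ok -> can_invite]. ⇒ new: export_allowed, can_invite.
[2] (i) [can_invite -> admin_console]; (vii) [can_invite AND restricted_mode -> role_admin]. ⇒ new: admin_console, role_admin.
[3] (ii) [admin_console AND audit_required -> session_fresh]. ⇒ new: session_fresh.
[4] (iii) [session_fresh AND admin_console -> ip_allowlisted]; (vi) [session_fresh -> device_trusted]. ⇒ new: ip_allowlisted, device_trusted.
device_trusted appears in round 4, so it is derivable.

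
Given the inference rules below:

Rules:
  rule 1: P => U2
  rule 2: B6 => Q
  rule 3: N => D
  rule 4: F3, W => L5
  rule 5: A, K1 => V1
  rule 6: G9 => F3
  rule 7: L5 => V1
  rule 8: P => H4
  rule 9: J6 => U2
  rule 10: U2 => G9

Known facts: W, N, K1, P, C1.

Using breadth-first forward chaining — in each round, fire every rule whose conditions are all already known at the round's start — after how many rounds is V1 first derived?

5

Round 1: rule 1 [P => U2]; rule 3 [N => D]; rule 8 [P => H4]. Adds U2, D, H4.
Round 2: rule 10 [U2 => G9]. Adds G9.
Round 3: rule 6 [G9 => F3]. Adds F3.
Round 4: rule 4 [F3, W => L5]. Adds L5.
Round 5: rule 7 [L5 => V1]. Adds V1.
V1 first appears in round 5.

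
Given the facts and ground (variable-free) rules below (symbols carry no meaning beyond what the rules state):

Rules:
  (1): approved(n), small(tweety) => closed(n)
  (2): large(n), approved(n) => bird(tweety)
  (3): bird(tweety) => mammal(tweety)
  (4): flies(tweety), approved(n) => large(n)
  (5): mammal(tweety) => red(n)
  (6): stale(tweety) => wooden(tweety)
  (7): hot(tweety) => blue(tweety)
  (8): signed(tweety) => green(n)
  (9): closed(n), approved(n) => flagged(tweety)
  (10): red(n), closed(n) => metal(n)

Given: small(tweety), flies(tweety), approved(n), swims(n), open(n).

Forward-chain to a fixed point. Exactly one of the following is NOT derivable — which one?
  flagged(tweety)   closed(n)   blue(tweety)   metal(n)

blue(tweety)

Round 1: (1) [approved(n), small(tweety) => closed(n)]; (4) [flies(tweety), approved(n) => large(n)]. New: closed(n), large(n).
Round 2: (2) [large(n), approved(n) => bird(tweety)]; (9) [closed(n), approved(n) => flagged(tweety)]. New: bird(tweety), flagged(tweety).
Round 3: (3) [bird(tweety) => mammal(tweety)]. New: mammal(tweety).
Round 4: (5) [mammal(tweety) => red(n)]. New: red(n).
Round 5: (10) [red(n), closed(n) => metal(n)]. New: metal(n).
Derived: closed(n) (round 1), metal(n) (round 5), flagged(tweety) (round 2). blue(tweety) never appears in any round.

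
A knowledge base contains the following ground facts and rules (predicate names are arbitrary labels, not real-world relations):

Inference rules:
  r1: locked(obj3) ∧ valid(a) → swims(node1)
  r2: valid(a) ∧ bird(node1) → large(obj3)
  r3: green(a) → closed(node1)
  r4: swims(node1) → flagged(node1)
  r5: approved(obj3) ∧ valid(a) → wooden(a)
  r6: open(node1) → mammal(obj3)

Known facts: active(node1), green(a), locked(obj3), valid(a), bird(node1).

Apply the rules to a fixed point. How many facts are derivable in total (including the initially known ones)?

9

Round 1: r1 [locked(obj3) ∧ valid(a) → swims(node1)]; r2 [valid(a) ∧ bird(node1) → large(obj3)]; r3 [green(a) → closed(node1)]. Adds swims(node1), large(obj3), closed(node1).
Round 2: r4 [swims(node1) → flagged(node1)]. Adds flagged(node1).
Closure: {active(node1), bird(node1), closed(node1), flagged(node1), green(a), large(obj3), locked(obj3), swims(node1), valid(a)} — 9 facts.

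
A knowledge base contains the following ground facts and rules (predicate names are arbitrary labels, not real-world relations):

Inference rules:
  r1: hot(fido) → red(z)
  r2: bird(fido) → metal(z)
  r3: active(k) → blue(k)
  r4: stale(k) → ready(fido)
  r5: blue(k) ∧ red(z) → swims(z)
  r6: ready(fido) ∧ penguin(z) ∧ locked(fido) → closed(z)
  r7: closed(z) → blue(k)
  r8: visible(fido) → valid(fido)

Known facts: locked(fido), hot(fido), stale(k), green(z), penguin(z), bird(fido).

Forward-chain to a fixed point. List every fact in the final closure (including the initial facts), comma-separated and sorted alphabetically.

bird(fido), blue(k), closed(z), green(z), hot(fido), locked(fido), metal(z), penguin(z), ready(fido), red(z), stale(k), swims(z)

Round 1: r1 [hot(fido) → red(z)]; r2 [bird(fido) → metal(z)]; r4 [stale(k) → ready(fido)]. New: red(z), metal(z), ready(fido).
Round 2: r6 [ready(fido) ∧ penguin(z) ∧ locked(fido) → closed(z)]. New: closed(z).
Round 3: r7 [closed(z) → blue(k)]. New: blue(k).
Round 4: r5 [blue(k) ∧ red(z) → swims(z)]. New: swims(z).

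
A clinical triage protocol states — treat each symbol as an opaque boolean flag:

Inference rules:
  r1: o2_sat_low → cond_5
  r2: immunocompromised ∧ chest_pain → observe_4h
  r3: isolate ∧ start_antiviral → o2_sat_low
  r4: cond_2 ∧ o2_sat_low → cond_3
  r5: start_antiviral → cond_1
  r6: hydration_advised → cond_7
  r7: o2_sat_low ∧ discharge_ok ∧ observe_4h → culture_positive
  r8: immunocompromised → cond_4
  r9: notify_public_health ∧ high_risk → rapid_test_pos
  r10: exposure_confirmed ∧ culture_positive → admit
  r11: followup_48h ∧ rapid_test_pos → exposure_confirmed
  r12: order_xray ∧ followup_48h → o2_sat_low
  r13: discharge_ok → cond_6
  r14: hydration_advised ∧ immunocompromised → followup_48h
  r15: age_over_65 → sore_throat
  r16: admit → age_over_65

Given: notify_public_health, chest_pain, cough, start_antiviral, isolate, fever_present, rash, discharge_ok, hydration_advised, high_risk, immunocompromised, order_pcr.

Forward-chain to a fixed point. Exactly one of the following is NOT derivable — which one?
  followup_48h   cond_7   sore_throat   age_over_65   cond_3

cond_3

Round 1: r2 [immunocompromised ∧ chest_pain → observe_4h]; r3 [isolate ∧ start_antiviral → o2_sat_low]; r5 [start_antiviral → cond_1]; r6 [hydration_advised → cond_7]; r8 [immunocompromised → cond_4]; r9 [notify_public_health ∧ high_risk → rapid_test_pos]; r13 [discharge_ok → cond_6]; r14 [hydration_advised ∧ immunocompromised → followup_48h]. Adds observe_4h, o2_sat_low, cond_1, cond_7, cond_4, rapid_test_pos, cond_6, followup_48h.
Round 2: r1 [o2_sat_low → cond_5]; r7 [o2_sat_low ∧ discharge_ok ∧ observe_4h → culture_positive]; r11 [followup_48h ∧ rapid_test_pos → exposure_confirmed]. Adds cond_5, culture_positive, exposure_confirmed.
Round 3: r10 [exposure_confirmed ∧ culture_positive → admit]. Adds admit.
Round 4: r16 [admit → age_over_65]. Adds age_over_65.
Round 5: r15 [age_over_65 → sore_throat]. Adds sore_throat.
Derived: followup_48h (round 1), sore_throat (round 5), age_over_65 (round 4), cond_7 (round 1). cond_3 never appears in any round.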